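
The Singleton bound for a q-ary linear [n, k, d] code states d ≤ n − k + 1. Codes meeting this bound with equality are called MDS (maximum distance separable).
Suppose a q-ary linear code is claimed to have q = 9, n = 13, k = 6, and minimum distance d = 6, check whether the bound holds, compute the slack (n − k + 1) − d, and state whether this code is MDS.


Singleton RHS = n − k + 1 = 8, slack = 2, bound satisfied, not MDS.

Singleton bound: d ≤ n − k + 1.
Here n = 13, k = 6, so n − k + 1 = 8.
Given d = 6, check d ≤ 8: YES.
Slack = (n − k + 1) − d = 2.
The code is NOT MDS (slack = 2 > 0).
Description: the claimed parameters are [13, 6, 6]_9; such a code would be non-MDS.


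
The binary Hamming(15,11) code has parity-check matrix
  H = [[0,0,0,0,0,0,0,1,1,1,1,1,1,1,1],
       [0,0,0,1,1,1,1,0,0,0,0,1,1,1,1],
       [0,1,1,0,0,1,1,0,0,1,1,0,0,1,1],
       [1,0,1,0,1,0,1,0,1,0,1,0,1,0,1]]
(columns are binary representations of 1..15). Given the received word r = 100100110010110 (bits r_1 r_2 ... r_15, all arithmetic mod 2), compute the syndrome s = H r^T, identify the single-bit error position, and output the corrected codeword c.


s = (0, 0, 1, 0)^T, error position = 2, corrected codeword c = 110100110010110

Compute s = H r^T mod 2 one row at a time:
  s_1 = 1 + 0 + 0 + 1 + 0 + 1 + 1 + 0 = 4 ≡ 0 (mod 2).
  s_2 = 1 + 0 + 0 + 1 + 0 + 1 + 1 + 0 = 4 ≡ 0 (mod 2).
  s_3 = 0 + 0 + 0 + 1 + 0 + 1 + 1 + 0 = 3 ≡ 1 (mod 2).
  s_4 = 1 + 0 + 0 + 1 + 0 + 1 + 1 + 0 = 4 ≡ 0 (mod 2).
s = (0, 0, 1, 0)^T — this equals column 2 of H (binary 0010), so error is at position 2.
Correct: flip bit 2 of r = 100100110010110 to get c = 110100110010110.


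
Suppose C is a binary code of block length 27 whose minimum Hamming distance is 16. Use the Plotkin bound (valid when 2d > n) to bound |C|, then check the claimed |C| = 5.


Plotkin bound M ≤ 6; given |C| = 5 ≤ bound (satisfied).

Check applicability: 2d = 32, n = 27.
2d − n = 5 > 0, so Plotkin applies.
Compute d/(2d−n) = 16/5 ≈ 3.2000.
⌊d/(2d−n)⌋ = 3.
Plotkin bound: M ≤ 2·3 = 6.
Given |C| = 5, check: satisfied.
This |C| is below the Plotkin bound.


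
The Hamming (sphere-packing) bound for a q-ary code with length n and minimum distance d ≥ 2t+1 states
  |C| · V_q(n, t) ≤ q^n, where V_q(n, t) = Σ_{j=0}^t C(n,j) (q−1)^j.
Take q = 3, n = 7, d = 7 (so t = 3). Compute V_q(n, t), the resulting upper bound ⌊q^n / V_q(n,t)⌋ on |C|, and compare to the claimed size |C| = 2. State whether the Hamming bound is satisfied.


V_q(n, t) = 379, q^n = 2187, Hamming bound = 5, |C| = 2 ≤ bound (satisfied).

Step 1: Compute V_q(n, t) = Σ_{j=0}^3 C(n, j) (q−1)^j.
  j = 0: C(7,0)·(2)^0 = 1·1 = 1.
  j = 1: C(7,1)·(2)^1 = 7·2 = 14.
  j = 2: C(7,2)·(2)^2 = 21·4 = 84.
  j = 3: C(7,3)·(2)^3 = 35·8 = 280.
  V_q(n, t) = 1 + 14 + 84 + 280 = 379.
Step 2: q^n = 3^7 = 2187.
Step 3: Hamming bound ⌊q^n / V_q(n,t)⌋ = ⌊2187/379⌋ = 5.
Step 4: Compare |C| = 2 to 5: satisfied.
The claimed |C| lies below the Hamming bound.


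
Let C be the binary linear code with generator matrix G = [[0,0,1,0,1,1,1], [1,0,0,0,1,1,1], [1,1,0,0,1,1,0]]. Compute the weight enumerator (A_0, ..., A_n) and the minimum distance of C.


Weight distribution: A_0 = 1, A_2 = 2, A_4 = 5. Minimum distance d = 2.

Enumerate all 2^3 = 8 messages m ∈ F_2^3.
For each, compute codeword c = mG in F_2^7, then tally its weight.
  m = 000 → c = 0000000, weight = 0.
  m = 100 → c = 0010111, weight = 4.
  m = 010 → c = 1000111, weight = 4.
  m = 110 → c = 1010000, weight = 2.
  m = 001 → c = 1100110, weight = 4.
  m = 101 → c = 1110001, weight = 4.
  m = 011 → c = 0100001, weight = 2.
  m = 111 → c = 0110110, weight = 4.
Tally weights:
  weight 0: 1 codewords.
  weight 2: 2 codewords.
  weight 4: 5 codewords.
Minimum distance d = smallest w > 0 with A_w > 0 = 2.
Sanity: Σ A_w = 8 = 2^3 = 8 ✓.


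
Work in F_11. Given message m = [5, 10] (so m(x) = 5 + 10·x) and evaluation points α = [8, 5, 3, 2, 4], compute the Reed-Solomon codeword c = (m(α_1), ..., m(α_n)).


c = [8, 0, 2, 3, 1]

Message polynomial: m(x) = 5 + 10·x (mod 11).
For each evaluation point α_i, compute m(α_i) mod 11:
  α_1 = 8: Horner steps 10 → 8, so m(8) = 8.
  α_2 = 5: Horner steps 10 → 0, so m(5) = 0.
  α_3 = 3: Horner steps 10 → 2, so m(3) = 2.
  α_4 = 2: Horner steps 10 → 3, so m(2) = 3.
  α_5 = 4: Horner steps 10 → 1, so m(4) = 1.
Codeword c = [8, 0, 2, 3, 1] ∈ F_11^5.


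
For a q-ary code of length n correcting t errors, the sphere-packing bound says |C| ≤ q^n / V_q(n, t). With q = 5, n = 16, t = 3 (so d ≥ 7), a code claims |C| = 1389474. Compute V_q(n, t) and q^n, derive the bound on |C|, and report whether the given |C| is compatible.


V_q(n, t) = 37825, q^n = 152587890625, Hamming bound = 4034048, |C| = 1389474 ≤ bound (satisfied).

Step 1: Compute V_q(n, t) = Σ_{j=0}^3 C(n, j) (q−1)^j.
  j = 0: C(16,0)·(4)^0 = 1·1 = 1.
  j = 1: C(16,1)·(4)^1 = 16·4 = 64.
  j = 2: C(16,2)·(4)^2 = 120·16 = 1920.
  j = 3: C(16,3)·(4)^3 = 560·64 = 35840.
  V_q(n, t) = 1 + 64 + 1920 + 35840 = 37825.
Step 2: q^n = 5^16 = 152587890625.
Step 3: Hamming bound ⌊q^n / V_q(n,t)⌋ = ⌊152587890625/37825⌋ = 4034048.
Step 4: Compare |C| = 1389474 to 4034048: satisfied.
The claimed |C| lies below the Hamming bound.


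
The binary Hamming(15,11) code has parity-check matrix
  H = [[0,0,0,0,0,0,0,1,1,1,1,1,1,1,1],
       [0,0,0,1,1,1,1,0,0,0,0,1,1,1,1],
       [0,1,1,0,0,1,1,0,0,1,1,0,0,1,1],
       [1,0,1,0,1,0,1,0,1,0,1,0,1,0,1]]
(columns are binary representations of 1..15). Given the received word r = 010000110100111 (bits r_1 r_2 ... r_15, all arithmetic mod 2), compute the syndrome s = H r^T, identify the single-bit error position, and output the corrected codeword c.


s = (1, 0, 1, 1)^T, error position = 11, corrected codeword c = 010000110110111

Compute s = H r^T mod 2 one row at a time:
  s_1 = 1 + 0 + 1 + 0 + 0 + 1 + 1 + 1 = 5 ≡ 1 (mod 2).
  s_2 = 0 + 0 + 0 + 1 + 0 + 1 + 1 + 1 = 4 ≡ 0 (mod 2).
  s_3 = 1 + 0 + 0 + 1 + 1 + 0 + 1 + 1 = 5 ≡ 1 (mod 2).
  s_4 = 0 + 0 + 0 + 1 + 0 + 0 + 1 + 1 = 3 ≡ 1 (mod 2).
s = (1, 0, 1, 1)^T — this equals column 11 of H (binary 1011), so error is at position 11.
Correct: flip bit 11 of r = 010000110100111 to get c = 010000110110111.


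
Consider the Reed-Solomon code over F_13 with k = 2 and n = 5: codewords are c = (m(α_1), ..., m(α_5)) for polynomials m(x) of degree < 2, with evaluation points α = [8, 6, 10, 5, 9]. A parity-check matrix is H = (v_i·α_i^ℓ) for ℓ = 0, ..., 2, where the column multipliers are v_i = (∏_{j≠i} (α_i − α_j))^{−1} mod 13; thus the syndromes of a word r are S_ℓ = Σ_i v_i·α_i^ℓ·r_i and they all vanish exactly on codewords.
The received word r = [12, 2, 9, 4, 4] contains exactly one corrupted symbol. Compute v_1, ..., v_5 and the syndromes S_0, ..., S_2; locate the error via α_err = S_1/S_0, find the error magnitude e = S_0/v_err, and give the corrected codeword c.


S = (9, 6, 4), error at position 4, error magnitude e = 7, c = [12, 2, 9, 10, 4].

Step 1: column multipliers v_i = (∏_{j≠i}(α_i − α_j))^{−1} mod 13.
  i = 1 (α = 8): (8−6)(8−10)(8−5)(8−9) = 2·(−2)·3·(−1) = 12 ≡ 12, so v_1 = 12^{−1} = 12 (mod 13).
  i = 2 (α = 6): (6−8)(6−10)(6−5)(6−9) = (−2)·(−4)·1·(−3) = −24 ≡ 2, so v_2 = 2^{−1} = 7 (mod 13).
  i = 3 (α = 10): (10−8)(10−6)(10−5)(10−9) = 2·4·5·1 = 40 ≡ 1, so v_3 = 1^{−1} = 1 (mod 13).
  i = 4 (α = 5): (5−8)(5−6)(5−10)(5−9) = (−3)·(−1)·(−5)·(−4) = 60 ≡ 8, so v_4 = 8^{−1} = 5 (mod 13).
  i = 5 (α = 9): (9−8)(9−6)(9−10)(9−5) = 1·3·(−1)·4 = −12 ≡ 1, so v_5 = 1^{−1} = 1 (mod 13).
  v = [12, 7, 1, 5, 1].
Step 2: syndromes of r = [12, 2, 9, 4, 4] (all sums mod 13).
  S_0 = Σ v_i r_i = 12·12 + 7·2 + 1·9 + 5·4 + 1·4 = 191 ≡ 9.
  S_1 = Σ v_i α_i r_i = 12·8·12 + 7·6·2 + 1·10·9 + 5·5·4 + 1·9·4 = 1462 ≡ 6.
  α_i^2 mod 13 = [12, 10, 9, 12, 3].
  S_2 = Σ v_i α_i^2 r_i = 12·12·12 + 7·10·2 + 1·9·9 + 5·12·4 + 1·3·4 = 2201 ≡ 4.
  S = (9, 6, 4) ≠ 0, so r is not a codeword (an error is present).
Step 3: locate the error. For a single error e at position i, S_ℓ = v_i·e·α_i^ℓ, so α_err = S_1/S_0.
  S_0^{−1} = 9^{−1} = 3 (mod 13), so α_err = 6·3 = 18 ≡ 5 = α_4. Error position i = 4.
  Consistency check: S_2/S_1 = 4·11 = 44 ≡ 5 = α_err ✓ (single-error assumption holds).
Step 4: error magnitude e = S_0/v_4 = S_0·∏_{j≠4}(α_4 − α_j) = 9·8 = 72 ≡ 7 (mod 13).
Step 5: correct position 4: c_4 = r_4 − e = 4 − 7 ≡ 10 (mod 13). Hence c = [12, 2, 9, 10, 4].
  Check: interpolating c through the α_i gives m(x) = 11 + 5·x (degree < 2) with m(α_i) = c_i for every i, so c is indeed a codeword.


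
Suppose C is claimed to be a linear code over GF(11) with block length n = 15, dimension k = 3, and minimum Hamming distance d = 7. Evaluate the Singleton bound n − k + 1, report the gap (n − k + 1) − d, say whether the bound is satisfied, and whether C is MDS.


Singleton RHS = n − k + 1 = 13, slack = 6, bound satisfied, not MDS.

Singleton bound: d ≤ n − k + 1.
Here n = 15, k = 3, so n − k + 1 = 13.
Given d = 7, check d ≤ 13: YES.
Slack = (n − k + 1) − d = 6.
The code is NOT MDS (slack = 6 > 0).
Description: the claimed parameters are [15, 3, 7]_11; such a code would be non-MDS.


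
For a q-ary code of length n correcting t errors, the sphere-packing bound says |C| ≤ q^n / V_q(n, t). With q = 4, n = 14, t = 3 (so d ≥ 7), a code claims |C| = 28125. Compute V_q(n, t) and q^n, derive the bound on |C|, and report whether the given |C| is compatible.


V_q(n, t) = 10690, q^n = 268435456, Hamming bound = 25110, |C| = 28125 > bound (violated).

Step 1: Compute V_q(n, t) = Σ_{j=0}^3 C(n, j) (q−1)^j.
  j = 0: C(14,0)·(3)^0 = 1·1 = 1.
  j = 1: C(14,1)·(3)^1 = 14·3 = 42.
  j = 2: C(14,2)·(3)^2 = 91·9 = 819.
  j = 3: C(14,3)·(3)^3 = 364·27 = 9828.
  V_q(n, t) = 1 + 42 + 819 + 9828 = 10690.
Step 2: q^n = 4^14 = 268435456.
Step 3: Hamming bound ⌊q^n / V_q(n,t)⌋ = ⌊268435456/10690⌋ = 25110.
Step 4: Compare |C| = 28125 to 25110: violated.
The claimed |C| lies above the Hamming bound, so no 4-ary code of length 14 with d ≥ 7 can have 28125 codewords.


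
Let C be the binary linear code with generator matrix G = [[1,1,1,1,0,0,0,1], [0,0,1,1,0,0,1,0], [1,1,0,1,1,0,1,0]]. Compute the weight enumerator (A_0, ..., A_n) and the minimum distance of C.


Weight distribution: A_0 = 1, A_3 = 2, A_4 = 3, A_5 = 2. Minimum distance d = 3.

Enumerate all 2^3 = 8 messages m ∈ F_2^3.
For each, compute codeword c = mG in F_2^8, then tally its weight.
  m = 000 → c = 00000000, weight = 0.
  m = 100 → c = 11110001, weight = 5.
  m = 010 → c = 00110010, weight = 3.
  m = 110 → c = 11000011, weight = 4.
  m = 001 → c = 11011010, weight = 5.
  m = 101 → c = 00101011, weight = 4.
  m = 011 → c = 11101000, weight = 4.
  m = 111 → c = 00011001, weight = 3.
Tally weights:
  weight 0: 1 codewords.
  weight 3: 2 codewords.
  weight 4: 3 codewords.
  weight 5: 2 codewords.
Minimum distance d = smallest w > 0 with A_w > 0 = 3.
Sanity: Σ A_w = 8 = 2^3 = 8 ✓.


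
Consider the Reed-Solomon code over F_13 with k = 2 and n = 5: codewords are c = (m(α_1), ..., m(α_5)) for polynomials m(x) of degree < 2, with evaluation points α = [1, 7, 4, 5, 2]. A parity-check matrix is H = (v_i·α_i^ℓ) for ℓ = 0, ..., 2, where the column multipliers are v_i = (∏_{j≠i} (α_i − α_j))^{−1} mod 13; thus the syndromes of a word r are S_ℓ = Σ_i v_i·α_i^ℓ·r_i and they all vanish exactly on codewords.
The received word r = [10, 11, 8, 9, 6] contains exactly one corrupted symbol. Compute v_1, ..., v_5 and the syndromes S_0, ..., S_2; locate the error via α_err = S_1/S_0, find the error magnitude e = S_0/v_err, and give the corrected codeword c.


S = (10, 10, 10), error at position 1, error magnitude e = 5, c = [5, 11, 8, 9, 6].

Step 1: column multipliers v_i = (∏_{j≠i}(α_i − α_j))^{−1} mod 13.
  i = 1 (α = 1): (1−7)(1−4)(1−5)(1−2) = (−6)·(−3)·(−4)·(−1) = 72 ≡ 7, so v_1 = 7^{−1} = 2 (mod 13).
  i = 2 (α = 7): (7−1)(7−4)(7−5)(7−2) = 6·3·2·5 = 180 ≡ 11, so v_2 = 11^{−1} = 6 (mod 13).
  i = 3 (α = 4): (4−1)(4−7)(4−5)(4−2) = 3·(−3)·(−1)·2 = 18 ≡ 5, so v_3 = 5^{−1} = 8 (mod 13).
  i = 4 (α = 5): (5−1)(5−7)(5−4)(5−2) = 4·(−2)·1·3 = −24 ≡ 2, so v_4 = 2^{−1} = 7 (mod 13).
  i = 5 (α = 2): (2−1)(2−7)(2−4)(2−5) = 1·(−5)·(−2)·(−3) = −30 ≡ 9, so v_5 = 9^{−1} = 3 (mod 13).
  v = [2, 6, 8, 7, 3].
Step 2: syndromes of r = [10, 11, 8, 9, 6] (all sums mod 13).
  S_0 = Σ v_i r_i = 2·10 + 6·11 + 8·8 + 7·9 + 3·6 = 231 ≡ 10.
  S_1 = Σ v_i α_i r_i = 2·1·10 + 6·7·11 + 8·4·8 + 7·5·9 + 3·2·6 = 1089 ≡ 10.
  α_i^2 mod 13 = [1, 10, 3, 12, 4].
  S_2 = Σ v_i α_i^2 r_i = 2·1·10 + 6·10·11 + 8·3·8 + 7·12·9 + 3·4·6 = 1700 ≡ 10.
  S = (10, 10, 10) ≠ 0, so r is not a codeword (an error is present).
Step 3: locate the error. For a single error e at position i, S_ℓ = v_i·e·α_i^ℓ, so α_err = S_1/S_0.
  S_0^{−1} = 10^{−1} = 4 (mod 13), so α_err = 10·4 = 40 ≡ 1 = α_1. Error position i = 1.
  Consistency check: S_2/S_1 = 10·4 = 40 ≡ 1 = α_err ✓ (single-error assumption holds).
Step 4: error magnitude e = S_0/v_1 = S_0·∏_{j≠1}(α_1 − α_j) = 10·7 = 70 ≡ 5 (mod 13).
Step 5: correct position 1: c_1 = r_1 − e = 10 − 5 ≡ 5 (mod 13). Hence c = [5, 11, 8, 9, 6].
  Check: interpolating c through the α_i gives m(x) = 4 + 1·x (degree < 2) with m(α_i) = c_i for every i, so c is indeed a codeword.


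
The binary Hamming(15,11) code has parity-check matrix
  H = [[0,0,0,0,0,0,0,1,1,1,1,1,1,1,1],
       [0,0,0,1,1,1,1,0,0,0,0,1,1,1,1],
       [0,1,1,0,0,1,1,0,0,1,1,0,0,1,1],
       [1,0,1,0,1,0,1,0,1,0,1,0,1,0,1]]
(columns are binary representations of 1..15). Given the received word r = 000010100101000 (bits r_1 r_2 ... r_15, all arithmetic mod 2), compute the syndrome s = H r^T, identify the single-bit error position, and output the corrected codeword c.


s = (0, 1, 0, 0)^T, error position = 4, corrected codeword c = 000110100101000

Compute s = H r^T mod 2 one row at a time:
  s_1 = 0 + 0 + 1 + 0 + 1 + 0 + 0 + 0 = 2 ≡ 0 (mod 2).
  s_2 = 0 + 1 + 0 + 1 + 1 + 0 + 0 + 0 = 3 ≡ 1 (mod 2).
  s_3 = 0 + 0 + 0 + 1 + 1 + 0 + 0 + 0 = 2 ≡ 0 (mod 2).
  s_4 = 0 + 0 + 1 + 1 + 0 + 0 + 0 + 0 = 2 ≡ 0 (mod 2).
s = (0, 1, 0, 0)^T — this equals column 4 of H (binary 0100), so error is at position 4.
Correct: flip bit 4 of r = 000010100101000 to get c = 000110100101000.


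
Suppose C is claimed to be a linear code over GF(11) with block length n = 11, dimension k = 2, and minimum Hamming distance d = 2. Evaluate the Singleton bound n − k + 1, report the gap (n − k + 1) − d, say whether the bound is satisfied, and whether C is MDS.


Singleton RHS = n − k + 1 = 10, slack = 8, bound satisfied, not MDS.

Singleton bound: d ≤ n − k + 1.
Here n = 11, k = 2, so n − k + 1 = 10.
Given d = 2, check d ≤ 10: YES.
Slack = (n − k + 1) − d = 8.
The code is NOT MDS (slack = 8 > 0).
Description: the claimed parameters are [11, 2, 2]_11; such a code would be non-MDS.


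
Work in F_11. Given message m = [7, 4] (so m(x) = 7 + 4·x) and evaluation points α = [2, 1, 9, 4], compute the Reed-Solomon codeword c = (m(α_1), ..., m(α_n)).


c = [4, 0, 10, 1]

Message polynomial: m(x) = 7 + 4·x (mod 11).
For each evaluation point α_i, compute m(α_i) mod 11:
  α_1 = 2: Horner steps 4 → 4, so m(2) = 4.
  α_2 = 1: Horner steps 4 → 0, so m(1) = 0.
  α_3 = 9: Horner steps 4 → 10, so m(9) = 10.
  α_4 = 4: Horner steps 4 → 1, so m(4) = 1.
Codeword c = [4, 0, 10, 1] ∈ F_11^4.


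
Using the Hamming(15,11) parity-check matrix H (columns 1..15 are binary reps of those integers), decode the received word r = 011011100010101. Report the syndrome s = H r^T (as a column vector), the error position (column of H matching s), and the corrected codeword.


s = (1, 1, 0, 0)^T, error position = 12, corrected codeword c = 011011100011101

Compute s = H r^T mod 2 one row at a time:
  s_1 = 0 + 0 + 0 + 1 + 0 + 1 + 0 + 1 = 3 ≡ 1 (mod 2).
  s_2 = 0 + 1 + 1 + 1 + 0 + 1 + 0 + 1 = 5 ≡ 1 (mod 2).
  s_3 = 1 + 1 + 1 + 1 + 0 + 1 + 0 + 1 = 6 ≡ 0 (mod 2).
  s_4 = 0 + 1 + 1 + 1 + 0 + 1 + 1 + 1 = 6 ≡ 0 (mod 2).
s = (1, 1, 0, 0)^T — this equals column 12 of H (binary 1100), so error is at position 12.
Correct: flip bit 12 of r = 011011100010101 to get c = 011011100011101.


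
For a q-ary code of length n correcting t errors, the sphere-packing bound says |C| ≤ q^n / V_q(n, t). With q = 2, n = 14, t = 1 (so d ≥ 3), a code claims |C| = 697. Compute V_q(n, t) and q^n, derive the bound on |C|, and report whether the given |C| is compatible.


V_q(n, t) = 15, q^n = 16384, Hamming bound = 1092, |C| = 697 ≤ bound (satisfied).

Step 1: Compute V_q(n, t) = Σ_{j=0}^1 C(n, j) (q−1)^j.
  j = 0: C(14,0)·(1)^0 = 1·1 = 1.
  j = 1: C(14,1)·(1)^1 = 14·1 = 14.
  V_q(n, t) = 1 + 14 = 15.
Step 2: q^n = 2^14 = 16384.
Step 3: Hamming bound ⌊q^n / V_q(n,t)⌋ = ⌊16384/15⌋ = 1092.
Step 4: Compare |C| = 697 to 1092: satisfied.
The claimed |C| lies below the Hamming bound.


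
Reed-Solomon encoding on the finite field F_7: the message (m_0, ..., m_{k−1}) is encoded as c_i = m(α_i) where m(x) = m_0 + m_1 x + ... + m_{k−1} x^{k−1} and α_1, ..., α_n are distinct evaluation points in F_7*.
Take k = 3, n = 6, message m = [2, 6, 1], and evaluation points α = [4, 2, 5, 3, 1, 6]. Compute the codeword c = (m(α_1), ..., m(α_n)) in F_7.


c = [0, 4, 1, 1, 2, 4]

Message polynomial: m(x) = 2 + 6·x + 1·x^2 (mod 7).
For each evaluation point α_i, compute m(α_i) mod 7:
  α_1 = 4: Horner steps 1 → 3 → 0, so m(4) = 0.
  α_2 = 2: Horner steps 1 → 1 → 4, so m(2) = 4.
  α_3 = 5: Horner steps 1 → 4 → 1, so m(5) = 1.
  α_4 = 3: Horner steps 1 → 2 → 1, so m(3) = 1.
  α_5 = 1: Horner steps 1 → 0 → 2, so m(1) = 2.
  α_6 = 6: Horner steps 1 → 5 → 4, so m(6) = 4.
Codeword c = [0, 4, 1, 1, 2, 4] ∈ F_7^6.


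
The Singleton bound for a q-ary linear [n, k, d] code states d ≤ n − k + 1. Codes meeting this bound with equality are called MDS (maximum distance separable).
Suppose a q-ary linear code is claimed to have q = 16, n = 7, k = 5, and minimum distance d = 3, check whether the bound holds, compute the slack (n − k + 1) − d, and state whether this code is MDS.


Singleton RHS = n − k + 1 = 3, slack = 0, bound satisfied, MDS.

Singleton bound: d ≤ n − k + 1.
Here n = 7, k = 5, so n − k + 1 = 3.
Given d = 3, check d ≤ 3: YES.
Slack = (n − k + 1) − d = 0.
The code is MDS (slack = 0).
Description: the claimed parameters are [7, 5, 3]_16; such a code would be MDS (meets Singleton bound).


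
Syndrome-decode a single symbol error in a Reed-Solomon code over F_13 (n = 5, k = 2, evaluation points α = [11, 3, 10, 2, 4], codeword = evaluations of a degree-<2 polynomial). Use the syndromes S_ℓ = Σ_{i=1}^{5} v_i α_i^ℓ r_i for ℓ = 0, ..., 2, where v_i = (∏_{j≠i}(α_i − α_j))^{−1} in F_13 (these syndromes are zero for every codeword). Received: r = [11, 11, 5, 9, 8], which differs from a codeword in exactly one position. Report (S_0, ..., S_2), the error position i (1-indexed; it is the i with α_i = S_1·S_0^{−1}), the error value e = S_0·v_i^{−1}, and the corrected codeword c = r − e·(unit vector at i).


S = (1, 3, 9), error at position 2, error magnitude e = 9, c = [11, 2, 5, 9, 8].

Step 1: column multipliers v_i = (∏_{j≠i}(α_i − α_j))^{−1} mod 13.
  i = 1 (α = 11): (11−3)(11−10)(11−2)(11−4) = 8·1·9·7 = 504 ≡ 10, so v_1 = 10^{−1} = 4 (mod 13).
  i = 2 (α = 3): (3−11)(3−10)(3−2)(3−4) = (−8)·(−7)·1·(−1) = −56 ≡ 9, so v_2 = 9^{−1} = 3 (mod 13).
  i = 3 (α = 10): (10−11)(10−3)(10−2)(10−4) = (−1)·7·8·6 = −336 ≡ 2, so v_3 = 2^{−1} = 7 (mod 13).
  i = 4 (α = 2): (2−11)(2−3)(2−10)(2−4) = (−9)·(−1)·(−8)·(−2) = 144 ≡ 1, so v_4 = 1^{−1} = 1 (mod 13).
  i = 5 (α = 4): (4−11)(4−3)(4−10)(4−2) = (−7)·1·(−6)·2 = 84 ≡ 6, so v_5 = 6^{−1} = 11 (mod 13).
  v = [4, 3, 7, 1, 11].
Step 2: syndromes of r = [11, 11, 5, 9, 8] (all sums mod 13).
  S_0 = Σ v_i r_i = 4·11 + 3·11 + 7·5 + 1·9 + 11·8 = 209 ≡ 1.
  S_1 = Σ v_i α_i r_i = 4·11·11 + 3·3·11 + 7·10·5 + 1·2·9 + 11·4·8 = 1303 ≡ 3.
  α_i^2 mod 13 = [4, 9, 9, 4, 3].
  S_2 = Σ v_i α_i^2 r_i = 4·4·11 + 3·9·11 + 7·9·5 + 1·4·9 + 11·3·8 = 1088 ≡ 9.
  S = (1, 3, 9) ≠ 0, so r is not a codeword (an error is present).
Step 3: locate the error. For a single error e at position i, S_ℓ = v_i·e·α_i^ℓ, so α_err = S_1/S_0.
  S_0^{−1} = 1^{−1} = 1 (mod 13), so α_err = 3·1 = 3 ≡ 3 = α_2. Error position i = 2.
  Consistency check: S_2/S_1 = 9·9 = 81 ≡ 3 = α_err ✓ (single-error assumption holds).
Step 4: error magnitude e = S_0/v_2 = S_0·∏_{j≠2}(α_2 − α_j) = 1·9 = 9 ≡ 9 (mod 13).
Step 5: correct position 2: c_2 = r_2 − e = 11 − 9 ≡ 2 (mod 13). Hence c = [11, 2, 5, 9, 8].
  Check: interpolating c through the α_i gives m(x) = 10 + 6·x (degree < 2) with m(α_i) = c_i for every i, so c is indeed a codeword.


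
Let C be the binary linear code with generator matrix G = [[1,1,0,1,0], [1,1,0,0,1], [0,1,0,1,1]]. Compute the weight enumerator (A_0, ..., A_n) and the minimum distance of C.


Weight distribution: A_0 = 1, A_1 = 1, A_2 = 3, A_3 = 3. Minimum distance d = 1.

Enumerate all 2^3 = 8 messages m ∈ F_2^3.
For each, compute codeword c = mG in F_2^5, then tally its weight.
  m = 000 → c = 00000, weight = 0.
  m = 100 → c = 11010, weight = 3.
  m = 010 → c = 11001, weight = 3.
  m = 110 → c = 00011, weight = 2.
  m = 001 → c = 01011, weight = 3.
  m = 101 → c = 10001, weight = 2.
  m = 011 → c = 10010, weight = 2.
  m = 111 → c = 01000, weight = 1.
Tally weights:
  weight 0: 1 codewords.
  weight 1: 1 codewords.
  weight 2: 3 codewords.
  weight 3: 3 codewords.
Minimum distance d = smallest w > 0 with A_w > 0 = 1.
Sanity: Σ A_w = 8 = 2^3 = 8 ✓.


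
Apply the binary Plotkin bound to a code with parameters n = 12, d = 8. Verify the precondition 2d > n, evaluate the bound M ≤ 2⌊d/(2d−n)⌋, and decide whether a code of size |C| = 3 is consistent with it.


Plotkin bound M ≤ 4; given |C| = 3 ≤ bound (satisfied).

Check applicability: 2d = 16, n = 12.
2d − n = 4 > 0, so Plotkin applies.
Compute d/(2d−n) = 8/4 ≈ 2.0000.
⌊d/(2d−n)⌋ = 2.
Plotkin bound: M ≤ 2·2 = 4.
Given |C| = 3, check: satisfied.
This |C| is below the Plotkin bound.


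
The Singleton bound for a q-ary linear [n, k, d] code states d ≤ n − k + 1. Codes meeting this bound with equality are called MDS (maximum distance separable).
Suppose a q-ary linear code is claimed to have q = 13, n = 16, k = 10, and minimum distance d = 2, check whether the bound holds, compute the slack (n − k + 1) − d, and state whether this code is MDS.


Singleton RHS = n − k + 1 = 7, slack = 5, bound satisfied, not MDS.

Singleton bound: d ≤ n − k + 1.
Here n = 16, k = 10, so n − k + 1 = 7.
Given d = 2, check d ≤ 7: YES.
Slack = (n − k + 1) − d = 5.
The code is NOT MDS (slack = 5 > 0).
Description: the claimed parameters are [16, 10, 2]_13; such a code would be non-MDS.


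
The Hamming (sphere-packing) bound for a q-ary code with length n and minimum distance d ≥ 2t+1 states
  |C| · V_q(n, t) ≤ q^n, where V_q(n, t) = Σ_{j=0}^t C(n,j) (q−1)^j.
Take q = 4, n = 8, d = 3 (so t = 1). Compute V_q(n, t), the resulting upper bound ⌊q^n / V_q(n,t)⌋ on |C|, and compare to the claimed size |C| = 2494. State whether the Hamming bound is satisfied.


V_q(n, t) = 25, q^n = 65536, Hamming bound = 2621, |C| = 2494 ≤ bound (satisfied).

Step 1: Compute V_q(n, t) = Σ_{j=0}^1 C(n, j) (q−1)^j.
  j = 0: C(8,0)·(3)^0 = 1·1 = 1.
  j = 1: C(8,1)·(3)^1 = 8·3 = 24.
  V_q(n, t) = 1 + 24 = 25.
Step 2: q^n = 4^8 = 65536.
Step 3: Hamming bound ⌊q^n / V_q(n,t)⌋ = ⌊65536/25⌋ = 2621.
Step 4: Compare |C| = 2494 to 2621: satisfied.
The claimed |C| lies below the Hamming bound.


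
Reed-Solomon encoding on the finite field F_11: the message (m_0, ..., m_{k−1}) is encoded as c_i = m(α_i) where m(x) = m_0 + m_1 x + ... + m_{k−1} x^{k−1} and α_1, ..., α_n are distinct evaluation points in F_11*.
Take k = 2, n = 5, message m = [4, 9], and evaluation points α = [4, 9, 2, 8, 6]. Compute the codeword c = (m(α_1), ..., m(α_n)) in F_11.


c = [7, 8, 0, 10, 3]

Message polynomial: m(x) = 4 + 9·x (mod 11).
For each evaluation point α_i, compute m(α_i) mod 11:
  α_1 = 4: Horner steps 9 → 7, so m(4) = 7.
  α_2 = 9: Horner steps 9 → 8, so m(9) = 8.
  α_3 = 2: Horner steps 9 → 0, so m(2) = 0.
  α_4 = 8: Horner steps 9 → 10, so m(8) = 10.
  α_5 = 6: Horner steps 9 → 3, so m(6) = 3.
Codeword c = [7, 8, 0, 10, 3] ∈ F_11^5.


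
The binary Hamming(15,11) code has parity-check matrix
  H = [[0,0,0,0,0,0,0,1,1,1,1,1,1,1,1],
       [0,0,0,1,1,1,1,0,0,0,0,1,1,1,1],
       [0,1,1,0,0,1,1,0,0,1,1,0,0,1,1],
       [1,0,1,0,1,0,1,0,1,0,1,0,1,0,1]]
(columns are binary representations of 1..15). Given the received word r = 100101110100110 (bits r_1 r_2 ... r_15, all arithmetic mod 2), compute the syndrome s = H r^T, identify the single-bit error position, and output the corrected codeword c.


s = (0, 1, 0, 1)^T, error position = 5, corrected codeword c = 100111110100110

Compute s = H r^T mod 2 one row at a time:
  s_1 = 1 + 0 + 1 + 0 + 0 + 1 + 1 + 0 = 4 ≡ 0 (mod 2).
  s_2 = 1 + 0 + 1 + 1 + 0 + 1 + 1 + 0 = 5 ≡ 1 (mod 2).
  s_3 = 0 + 0 + 1 + 1 + 1 + 0 + 1 + 0 = 4 ≡ 0 (mod 2).
  s_4 = 1 + 0 + 0 + 1 + 0 + 0 + 1 + 0 = 3 ≡ 1 (mod 2).
s = (0, 1, 0, 1)^T — this equals column 5 of H (binary 0101), so error is at position 5.
Correct: flip bit 5 of r = 100101110100110 to get c = 100111110100110.


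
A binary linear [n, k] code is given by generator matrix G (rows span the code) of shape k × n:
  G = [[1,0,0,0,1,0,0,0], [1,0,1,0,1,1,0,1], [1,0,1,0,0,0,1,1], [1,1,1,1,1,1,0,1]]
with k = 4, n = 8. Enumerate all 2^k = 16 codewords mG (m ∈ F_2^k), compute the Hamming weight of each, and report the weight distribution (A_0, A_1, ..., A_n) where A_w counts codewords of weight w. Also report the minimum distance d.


Weight distribution: A_0 = 1, A_2 = 2, A_3 = 3, A_4 = 3, A_5 = 4, A_6 = 2, A_7 = 1. Minimum distance d = 2.

Enumerate all 2^4 = 16 messages m ∈ F_2^4.
For each, compute codeword c = mG in F_2^8, then tally its weight.
  m = 0000 → c = 00000000, weight = 0.
  m = 1000 → c = 10001000, weight = 2.
  m = 0100 → c = 10101101, weight = 5.
  m = 1100 → c = 00100101, weight = 3.
  m = 0010 → c = 10100011, weight = 4.
  m = 1010 → c = 00101011, weight = 4.
  m = 0110 → c = 00001110, weight = 3.
  m = 1110 → c = 10000110, weight = 3.
  m = 0001 → c = 11111101, weight = 7.
  m = 1001 → c = 01110101, weight = 5.
  m = 0101 → c = 01010000, weight = 2.
  m = 1101 → c = 11011000, weight = 4.
  m = 0011 → c = 01011110, weight = 5.
  m = 1011 → c = 11010110, weight = 5.
  m = 0111 → c = 11110011, weight = 6.
  m = 1111 → c = 01111011, weight = 6.
Tally weights:
  weight 0: 1 codewords.
  weight 2: 2 codewords.
  weight 3: 3 codewords.
  weight 4: 3 codewords.
  weight 5: 4 codewords.
  weight 6: 2 codewords.
  weight 7: 1 codewords.
Minimum distance d = smallest w > 0 with A_w > 0 = 2.
Sanity: Σ A_w = 16 = 2^4 = 16 ✓.


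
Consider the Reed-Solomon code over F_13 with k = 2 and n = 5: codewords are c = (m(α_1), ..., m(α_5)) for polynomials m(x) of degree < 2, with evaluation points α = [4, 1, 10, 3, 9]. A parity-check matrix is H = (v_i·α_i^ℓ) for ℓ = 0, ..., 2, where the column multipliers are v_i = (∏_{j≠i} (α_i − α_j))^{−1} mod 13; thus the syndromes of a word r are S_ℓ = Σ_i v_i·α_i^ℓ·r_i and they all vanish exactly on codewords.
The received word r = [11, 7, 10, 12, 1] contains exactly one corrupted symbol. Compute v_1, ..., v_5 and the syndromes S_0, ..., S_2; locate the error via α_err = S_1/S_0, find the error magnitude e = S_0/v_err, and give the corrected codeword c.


S = (10, 1, 4), error at position 1, error magnitude e = 3, c = [8, 7, 10, 12, 1].

Step 1: column multipliers v_i = (∏_{j≠i}(α_i − α_j))^{−1} mod 13.
  i = 1 (α = 4): (4−1)(4−10)(4−3)(4−9) = 3·(−6)·1·(−5) = 90 ≡ 12, so v_1 = 12^{−1} = 12 (mod 13).
  i = 2 (α = 1): (1−4)(1−10)(1−3)(1−9) = (−3)·(−9)·(−2)·(−8) = 432 ≡ 3, so v_2 = 3^{−1} = 9 (mod 13).
  i = 3 (α = 10): (10−4)(10−1)(10−3)(10−9) = 6·9·7·1 = 378 ≡ 1, so v_3 = 1^{−1} = 1 (mod 13).
  i = 4 (α = 3): (3−4)(3−1)(3−10)(3−9) = (−1)·2·(−7)·(−6) = −84 ≡ 7, so v_4 = 7^{−1} = 2 (mod 13).
  i = 5 (α = 9): (9−4)(9−1)(9−10)(9−3) = 5·8·(−1)·6 = −240 ≡ 7, so v_5 = 7^{−1} = 2 (mod 13).
  v = [12, 9, 1, 2, 2].
Step 2: syndromes of r = [11, 7, 10, 12, 1] (all sums mod 13).
  S_0 = Σ v_i r_i = 12·11 + 9·7 + 1·10 + 2·12 + 2·1 = 231 ≡ 10.
  S_1 = Σ v_i α_i r_i = 12·4·11 + 9·1·7 + 1·10·10 + 2·3·12 + 2·9·1 = 781 ≡ 1.
  α_i^2 mod 13 = [3, 1, 9, 9, 3].
  S_2 = Σ v_i α_i^2 r_i = 12·3·11 + 9·1·7 + 1·9·10 + 2·9·12 + 2·3·1 = 771 ≡ 4.
  S = (10, 1, 4) ≠ 0, so r is not a codeword (an error is present).
Step 3: locate the error. For a single error e at position i, S_ℓ = v_i·e·α_i^ℓ, so α_err = S_1/S_0.
  S_0^{−1} = 10^{−1} = 4 (mod 13), so α_err = 1·4 = 4 ≡ 4 = α_1. Error position i = 1.
  Consistency check: S_2/S_1 = 4·1 = 4 ≡ 4 = α_err ✓ (single-error assumption holds).
Step 4: error magnitude e = S_0/v_1 = S_0·∏_{j≠1}(α_1 − α_j) = 10·12 = 120 ≡ 3 (mod 13).
Step 5: correct position 1: c_1 = r_1 − e = 11 − 3 ≡ 8 (mod 13). Hence c = [8, 7, 10, 12, 1].
  Check: interpolating c through the α_i gives m(x) = 11 + 9·x (degree < 2) with m(α_i) = c_i for every i, so c is indeed a codeword.


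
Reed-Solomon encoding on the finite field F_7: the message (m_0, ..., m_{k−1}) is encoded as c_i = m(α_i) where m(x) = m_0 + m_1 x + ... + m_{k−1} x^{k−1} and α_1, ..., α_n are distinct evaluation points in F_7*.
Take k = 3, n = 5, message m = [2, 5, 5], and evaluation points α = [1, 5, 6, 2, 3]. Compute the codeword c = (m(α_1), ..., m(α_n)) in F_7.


c = [5, 5, 2, 4, 6]

Message polynomial: m(x) = 2 + 5·x + 5·x^2 (mod 7).
For each evaluation point α_i, compute m(α_i) mod 7:
  α_1 = 1: Horner steps 5 → 3 → 5, so m(1) = 5.
  α_2 = 5: Horner steps 5 → 2 → 5, so m(5) = 5.
  α_3 = 6: Horner steps 5 → 0 → 2, so m(6) = 2.
  α_4 = 2: Horner steps 5 → 1 → 4, so m(2) = 4.
  α_5 = 3: Horner steps 5 → 6 → 6, so m(3) = 6.
Codeword c = [5, 5, 2, 4, 6] ∈ F_7^5.


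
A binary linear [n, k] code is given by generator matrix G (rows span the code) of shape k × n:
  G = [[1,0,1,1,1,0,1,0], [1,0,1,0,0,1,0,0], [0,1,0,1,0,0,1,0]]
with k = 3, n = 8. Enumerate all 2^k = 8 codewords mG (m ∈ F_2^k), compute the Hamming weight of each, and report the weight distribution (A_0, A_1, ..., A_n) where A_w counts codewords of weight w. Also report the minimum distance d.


Weight distribution: A_0 = 1, A_3 = 3, A_4 = 2, A_5 = 1, A_6 = 1. Minimum distance d = 3.

Enumerate all 2^3 = 8 messages m ∈ F_2^3.
For each, compute codeword c = mG in F_2^8, then tally its weight.
  m = 000 → c = 00000000, weight = 0.
  m = 100 → c = 10111010, weight = 5.
  m = 010 → c = 10100100, weight = 3.
  m = 110 → c = 00011110, weight = 4.
  m = 001 → c = 01010010, weight = 3.
  m = 101 → c = 11101000, weight = 4.
  m = 011 → c = 11110110, weight = 6.
  m = 111 → c = 01001100, weight = 3.
Tally weights:
  weight 0: 1 codewords.
  weight 3: 3 codewords.
  weight 4: 2 codewords.
  weight 5: 1 codewords.
  weight 6: 1 codewords.
Minimum distance d = smallest w > 0 with A_w > 0 = 3.
Sanity: Σ A_w = 8 = 2^3 = 8 ✓.


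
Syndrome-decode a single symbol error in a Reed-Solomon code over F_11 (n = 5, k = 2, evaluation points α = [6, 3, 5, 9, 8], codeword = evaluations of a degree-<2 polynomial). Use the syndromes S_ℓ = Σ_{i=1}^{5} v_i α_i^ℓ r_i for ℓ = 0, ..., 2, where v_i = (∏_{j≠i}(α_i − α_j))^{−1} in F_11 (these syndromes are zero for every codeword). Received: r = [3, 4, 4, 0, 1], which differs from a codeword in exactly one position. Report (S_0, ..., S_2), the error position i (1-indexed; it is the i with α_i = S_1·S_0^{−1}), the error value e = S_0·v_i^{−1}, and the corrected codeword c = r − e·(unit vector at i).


S = (5, 4, 1), error at position 2, error magnitude e = 9, c = [3, 6, 4, 0, 1].

Step 1: column multipliers v_i = (∏_{j≠i}(α_i − α_j))^{−1} mod 11.
  i = 1 (α = 6): (6−3)(6−5)(6−9)(6−8) = 3·1·(−3)·(−2) = 18 ≡ 7, so v_1 = 7^{−1} = 8 (mod 11).
  i = 2 (α = 3): (3−6)(3−5)(3−9)(3−8) = (−3)·(−2)·(−6)·(−5) = 180 ≡ 4, so v_2 = 4^{−1} = 3 (mod 11).
  i = 3 (α = 5): (5−6)(5−3)(5−9)(5−8) = (−1)·2·(−4)·(−3) = −24 ≡ 9, so v_3 = 9^{−1} = 5 (mod 11).
  i = 4 (α = 9): (9−6)(9−3)(9−5)(9−8) = 3·6·4·1 = 72 ≡ 6, so v_4 = 6^{−1} = 2 (mod 11).
  i = 5 (α = 8): (8−6)(8−3)(8−5)(8−9) = 2·5·3·(−1) = −30 ≡ 3, so v_5 = 3^{−1} = 4 (mod 11).
  v = [8, 3, 5, 2, 4].
Step 2: syndromes of r = [3, 4, 4, 0, 1] (all sums mod 11).
  S_0 = Σ v_i r_i = 8·3 + 3·4 + 5·4 + 2·0 + 4·1 = 60 ≡ 5.
  S_1 = Σ v_i α_i r_i = 8·6·3 + 3·3·4 + 5·5·4 + 2·9·0 + 4·8·1 = 312 ≡ 4.
  α_i^2 mod 11 = [3, 9, 3, 4, 9].
  S_2 = Σ v_i α_i^2 r_i = 8·3·3 + 3·9·4 + 5·3·4 + 2·4·0 + 4·9·1 = 276 ≡ 1.
  S = (5, 4, 1) ≠ 0, so r is not a codeword (an error is present).
Step 3: locate the error. For a single error e at position i, S_ℓ = v_i·e·α_i^ℓ, so α_err = S_1/S_0.
  S_0^{−1} = 5^{−1} = 9 (mod 11), so α_err = 4·9 = 36 ≡ 3 = α_2. Error position i = 2.
  Consistency check: S_2/S_1 = 1·3 = 3 ≡ 3 = α_err ✓ (single-error assumption holds).
Step 4: error magnitude e = S_0/v_2 = S_0·∏_{j≠2}(α_2 − α_j) = 5·4 = 20 ≡ 9 (mod 11).
Step 5: correct position 2: c_2 = r_2 − e = 4 − 9 ≡ 6 (mod 11). Hence c = [3, 6, 4, 0, 1].
  Check: interpolating c through the α_i gives m(x) = 9 + 10·x (degree < 2) with m(α_i) = c_i for every i, so c is indeed a codeword.


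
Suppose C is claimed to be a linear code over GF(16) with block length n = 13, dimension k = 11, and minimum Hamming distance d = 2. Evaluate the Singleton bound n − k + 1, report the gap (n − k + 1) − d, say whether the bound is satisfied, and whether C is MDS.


Singleton RHS = n − k + 1 = 3, slack = 1, bound satisfied, not MDS.

Singleton bound: d ≤ n − k + 1.
Here n = 13, k = 11, so n − k + 1 = 3.
Given d = 2, check d ≤ 3: YES.
Slack = (n − k + 1) − d = 1.
The code is NOT MDS (slack = 1 > 0).
Description: the claimed parameters are [13, 11, 2]_16; such a code would be non-MDS.


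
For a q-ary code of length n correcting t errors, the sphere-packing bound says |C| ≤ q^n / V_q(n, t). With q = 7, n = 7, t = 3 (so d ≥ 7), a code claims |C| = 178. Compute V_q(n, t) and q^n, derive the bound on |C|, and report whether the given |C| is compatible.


V_q(n, t) = 8359, q^n = 823543, Hamming bound = 98, |C| = 178 > bound (violated).

Step 1: Compute V_q(n, t) = Σ_{j=0}^3 C(n, j) (q−1)^j.
  j = 0: C(7,0)·(6)^0 = 1·1 = 1.
  j = 1: C(7,1)·(6)^1 = 7·6 = 42.
  j = 2: C(7,2)·(6)^2 = 21·36 = 756.
  j = 3: C(7,3)·(6)^3 = 35·216 = 7560.
  V_q(n, t) = 1 + 42 + 756 + 7560 = 8359.
Step 2: q^n = 7^7 = 823543.
Step 3: Hamming bound ⌊q^n / V_q(n,t)⌋ = ⌊823543/8359⌋ = 98.
Step 4: Compare |C| = 178 to 98: violated.
The claimed |C| lies above the Hamming bound, so no 7-ary code of length 7 with d ≥ 7 can have 178 codewords.


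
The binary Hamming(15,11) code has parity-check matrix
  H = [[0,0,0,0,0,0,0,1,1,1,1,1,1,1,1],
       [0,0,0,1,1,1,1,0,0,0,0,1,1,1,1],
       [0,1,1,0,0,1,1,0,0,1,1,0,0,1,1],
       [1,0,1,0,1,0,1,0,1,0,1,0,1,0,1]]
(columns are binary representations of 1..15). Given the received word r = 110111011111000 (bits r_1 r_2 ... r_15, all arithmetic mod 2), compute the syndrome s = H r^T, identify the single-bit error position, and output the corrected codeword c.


s = (1, 0, 0, 0)^T, error position = 8, corrected codeword c = 110111001111000

Compute s = H r^T mod 2 one row at a time:
  s_1 = 1 + 1 + 1 + 1 + 1 + 0 + 0 + 0 = 5 ≡ 1 (mod 2).
  s_2 = 1 + 1 + 1 + 0 + 1 + 0 + 0 + 0 = 4 ≡ 0 (mod 2).
  s_3 = 1 + 0 + 1 + 0 + 1 + 1 + 0 + 0 = 4 ≡ 0 (mod 2).
  s_4 = 1 + 0 + 1 + 0 + 1 + 1 + 0 + 0 = 4 ≡ 0 (mod 2).
s = (1, 0, 0, 0)^T — this equals column 8 of H (binary 1000), so error is at position 8.
Correct: flip bit 8 of r = 110111011111000 to get c = 110111001111000.


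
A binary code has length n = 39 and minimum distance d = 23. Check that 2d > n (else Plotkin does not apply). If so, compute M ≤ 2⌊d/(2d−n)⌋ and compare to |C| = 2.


Plotkin bound M ≤ 6; given |C| = 2 ≤ bound (satisfied).

Check applicability: 2d = 46, n = 39.
2d − n = 7 > 0, so Plotkin applies.
Compute d/(2d−n) = 23/7 ≈ 3.2857.
⌊d/(2d−n)⌋ = 3.
Plotkin bound: M ≤ 2·3 = 6.
Given |C| = 2, check: satisfied.
This |C| is below the Plotkin bound.


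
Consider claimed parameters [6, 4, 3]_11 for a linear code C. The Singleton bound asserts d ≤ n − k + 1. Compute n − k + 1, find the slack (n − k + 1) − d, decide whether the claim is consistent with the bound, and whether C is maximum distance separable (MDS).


Singleton RHS = n − k + 1 = 3, slack = 0, bound satisfied, MDS.

Singleton bound: d ≤ n − k + 1.
Here n = 6, k = 4, so n − k + 1 = 3.
Given d = 3, check d ≤ 3: YES.
Slack = (n − k + 1) − d = 0.
The code is MDS (slack = 0).
Description: the claimed parameters are [6, 4, 3]_11; such a code would be MDS (meets Singleton bound).


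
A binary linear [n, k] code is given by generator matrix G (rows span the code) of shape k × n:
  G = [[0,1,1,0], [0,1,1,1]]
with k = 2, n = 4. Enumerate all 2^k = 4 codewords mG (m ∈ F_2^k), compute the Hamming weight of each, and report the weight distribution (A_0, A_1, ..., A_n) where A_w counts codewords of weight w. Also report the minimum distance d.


Weight distribution: A_0 = 1, A_1 = 1, A_2 = 1, A_3 = 1. Minimum distance d = 1.

Enumerate all 2^2 = 4 messages m ∈ F_2^2.
For each, compute codeword c = mG in F_2^4, then tally its weight.
  m = 00 → c = 0000, weight = 0.
  m = 10 → c = 0110, weight = 2.
  m = 01 → c = 0111, weight = 3.
  m = 11 → c = 0001, weight = 1.
Tally weights:
  weight 0: 1 codewords.
  weight 1: 1 codewords.
  weight 2: 1 codewords.
  weight 3: 1 codewords.
Minimum distance d = smallest w > 0 with A_w > 0 = 1.
Sanity: Σ A_w = 4 = 2^2 = 4 ✓.


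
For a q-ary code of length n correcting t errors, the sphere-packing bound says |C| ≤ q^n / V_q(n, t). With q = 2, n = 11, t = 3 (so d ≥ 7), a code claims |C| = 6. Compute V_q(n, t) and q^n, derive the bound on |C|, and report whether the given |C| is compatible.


V_q(n, t) = 232, q^n = 2048, Hamming bound = 8, |C| = 6 ≤ bound (satisfied).

Step 1: Compute V_q(n, t) = Σ_{j=0}^3 C(n, j) (q−1)^j.
  j = 0: C(11,0)·(1)^0 = 1·1 = 1.
  j = 1: C(11,1)·(1)^1 = 11·1 = 11.
  j = 2: C(11,2)·(1)^2 = 55·1 = 55.
  j = 3: C(11,3)·(1)^3 = 165·1 = 165.
  V_q(n, t) = 1 + 11 + 55 + 165 = 232.
Step 2: q^n = 2^11 = 2048.
Step 3: Hamming bound ⌊q^n / V_q(n,t)⌋ = ⌊2048/232⌋ = 8.
Step 4: Compare |C| = 6 to 8: satisfied.
The claimed |C| lies below the Hamming bound.


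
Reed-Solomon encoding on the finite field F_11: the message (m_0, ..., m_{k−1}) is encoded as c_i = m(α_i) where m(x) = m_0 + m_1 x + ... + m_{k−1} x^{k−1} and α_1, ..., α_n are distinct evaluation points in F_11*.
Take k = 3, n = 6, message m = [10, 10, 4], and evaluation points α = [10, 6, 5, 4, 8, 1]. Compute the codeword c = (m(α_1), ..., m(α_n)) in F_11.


c = [4, 5, 6, 4, 5, 2]

Message polynomial: m(x) = 10 + 10·x + 4·x^2 (mod 11).
For each evaluation point α_i, compute m(α_i) mod 11:
  α_1 = 10: Horner steps 4 → 6 → 4, so m(10) = 4.
  α_2 = 6: Horner steps 4 → 1 → 5, so m(6) = 5.
  α_3 = 5: Horner steps 4 → 8 → 6, so m(5) = 6.
  α_4 = 4: Horner steps 4 → 4 → 4, so m(4) = 4.
  α_5 = 8: Horner steps 4 → 9 → 5, so m(8) = 5.
  α_6 = 1: Horner steps 4 → 3 → 2, so m(1) = 2.
Codeword c = [4, 5, 6, 4, 5, 2] ∈ F_11^6.
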